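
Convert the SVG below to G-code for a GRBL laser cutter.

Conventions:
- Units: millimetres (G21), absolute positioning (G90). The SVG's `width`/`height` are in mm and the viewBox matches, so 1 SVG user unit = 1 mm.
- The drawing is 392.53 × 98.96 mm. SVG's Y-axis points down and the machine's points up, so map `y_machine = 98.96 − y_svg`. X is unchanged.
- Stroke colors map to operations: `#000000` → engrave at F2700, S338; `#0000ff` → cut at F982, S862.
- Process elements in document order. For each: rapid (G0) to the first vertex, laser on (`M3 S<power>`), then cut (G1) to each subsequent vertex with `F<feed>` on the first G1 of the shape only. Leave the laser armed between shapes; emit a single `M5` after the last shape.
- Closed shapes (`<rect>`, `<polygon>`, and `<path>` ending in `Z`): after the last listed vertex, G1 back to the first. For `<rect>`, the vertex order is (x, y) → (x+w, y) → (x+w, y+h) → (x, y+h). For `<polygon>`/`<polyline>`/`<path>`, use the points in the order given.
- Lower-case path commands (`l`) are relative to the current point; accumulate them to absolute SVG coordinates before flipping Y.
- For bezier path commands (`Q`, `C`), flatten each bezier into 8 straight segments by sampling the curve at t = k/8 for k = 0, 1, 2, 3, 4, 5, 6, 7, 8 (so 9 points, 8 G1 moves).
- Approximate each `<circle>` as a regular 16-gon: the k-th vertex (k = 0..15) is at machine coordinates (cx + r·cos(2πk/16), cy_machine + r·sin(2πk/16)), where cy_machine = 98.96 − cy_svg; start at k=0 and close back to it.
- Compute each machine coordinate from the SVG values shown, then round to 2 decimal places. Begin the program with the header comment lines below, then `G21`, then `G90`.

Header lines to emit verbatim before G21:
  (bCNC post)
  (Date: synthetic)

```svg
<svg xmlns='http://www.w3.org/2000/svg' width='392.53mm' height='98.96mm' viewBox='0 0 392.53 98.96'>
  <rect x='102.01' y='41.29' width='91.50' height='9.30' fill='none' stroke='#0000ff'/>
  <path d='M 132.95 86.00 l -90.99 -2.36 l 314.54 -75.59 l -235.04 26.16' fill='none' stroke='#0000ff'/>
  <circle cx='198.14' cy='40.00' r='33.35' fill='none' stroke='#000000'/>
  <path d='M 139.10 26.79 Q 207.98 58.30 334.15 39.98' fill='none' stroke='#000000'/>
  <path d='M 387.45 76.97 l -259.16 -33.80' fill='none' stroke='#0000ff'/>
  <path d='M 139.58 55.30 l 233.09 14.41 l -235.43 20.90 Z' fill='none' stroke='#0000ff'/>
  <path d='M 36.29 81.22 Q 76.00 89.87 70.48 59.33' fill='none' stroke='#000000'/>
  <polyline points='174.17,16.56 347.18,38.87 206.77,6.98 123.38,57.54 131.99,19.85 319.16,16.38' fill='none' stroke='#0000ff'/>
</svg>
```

1 u = 1 mm; y_m = 98.96 − y.

[1] `<rect>` rectangle, #0000ff→cut S862 F982: (102.01,57.67) → (193.51,57.67) → (193.51,48.37) → (102.01,48.37) → (102.01,57.67) (closed)

[2] `<path>` open polyline, #0000ff→cut S862 F982: (132.95,12.96) → (41.96,15.32) → (356.50,90.91) → (121.46,64.75)

[3] `<circle>` circle, #000000→engrave S338 F2700: (231.49,58.96) → (228.95,71.72) → (221.72,82.54) → (210.90,89.77) → (198.14,92.31) → (185.38,89.77) → (174.56,82.54) → (167.33,71.72) → (164.79,58.96) → (167.33,46.20) → (174.56,35.38) → (185.38,28.15) → (198.14,25.61) → (210.90,28.15) → (221.72,35.38) → (228.95,46.20) → (231.49,58.96) (closed)

[4] `<path>` quadratic bezier, #000000→engrave S338 F2700: (139.10,72.17) → (157.22,65.07) → (177.12,59.53) → (198.82,55.54) → (222.30,53.12) → (247.58,52.25) → (274.65,52.93) → (303.50,55.18) → (334.15,58.98)

[5] `<path>` line segment, #0000ff→cut S862 F982: (387.45,21.99) → (128.29,55.79)

[6] `<path>` closed polygon, #0000ff→cut S862 F982: (139.58,43.66) → (372.67,29.25) → (137.24,8.35) → (139.58,43.66) (closed)

[7] `<path>` quadratic bezier, #000000→engrave S338 F2700: (36.29,17.74) → (45.51,16.19) → (53.32,15.86) → (59.71,16.76) → (64.69,18.89) → (68.26,22.24) → (70.41,26.81) → (71.15,32.61) → (70.48,39.63)

[8] `<polyline>` open polyline, #0000ff→cut S862 F982: (174.17,82.40) → (347.18,60.09) → (206.77,91.98) → (123.38,41.42) → (131.99,79.11) → (319.16,82.58)

(bCNC post)
(Date: synthetic)
G21
G90
G0 X102.01 Y57.67
M3 S862
G1 X193.51 Y57.67 F982
G1 X193.51 Y48.37
G1 X102.01 Y48.37
G1 X102.01 Y57.67
G0 X132.95 Y12.96
M3 S862
G1 X41.96 Y15.32 F982
G1 X356.50 Y90.91
G1 X121.46 Y64.75
G0 X231.49 Y58.96
M3 S338
G1 X228.95 Y71.72 F2700
G1 X221.72 Y82.54
G1 X210.90 Y89.77
G1 X198.14 Y92.31
G1 X185.38 Y89.77
G1 X174.56 Y82.54
G1 X167.33 Y71.72
G1 X164.79 Y58.96
G1 X167.33 Y46.20
G1 X174.56 Y35.38
G1 X185.38 Y28.15
G1 X198.14 Y25.61
G1 X210.90 Y28.15
G1 X221.72 Y35.38
G1 X228.95 Y46.20
G1 X231.49 Y58.96
G0 X139.10 Y72.17
M3 S338
G1 X157.22 Y65.07 F2700
G1 X177.12 Y59.53
G1 X198.82 Y55.54
G1 X222.30 Y53.12
G1 X247.58 Y52.25
G1 X274.65 Y52.93
G1 X303.50 Y55.18
G1 X334.15 Y58.98
G0 X387.45 Y21.99
M3 S862
G1 X128.29 Y55.79 F982
G0 X139.58 Y43.66
M3 S862
G1 X372.67 Y29.25 F982
G1 X137.24 Y8.35
G1 X139.58 Y43.66
G0 X36.29 Y17.74
M3 S338
G1 X45.51 Y16.19 F2700
G1 X53.32 Y15.86
G1 X59.71 Y16.76
G1 X64.69 Y18.89
G1 X68.26 Y22.24
G1 X70.41 Y26.81
G1 X71.15 Y32.61
G1 X70.48 Y39.63
G0 X174.17 Y82.40
M3 S862
G1 X347.18 Y60.09 F982
G1 X206.77 Y91.98
G1 X123.38 Y41.42
G1 X131.99 Y79.11
G1 X319.16 Y82.58
M5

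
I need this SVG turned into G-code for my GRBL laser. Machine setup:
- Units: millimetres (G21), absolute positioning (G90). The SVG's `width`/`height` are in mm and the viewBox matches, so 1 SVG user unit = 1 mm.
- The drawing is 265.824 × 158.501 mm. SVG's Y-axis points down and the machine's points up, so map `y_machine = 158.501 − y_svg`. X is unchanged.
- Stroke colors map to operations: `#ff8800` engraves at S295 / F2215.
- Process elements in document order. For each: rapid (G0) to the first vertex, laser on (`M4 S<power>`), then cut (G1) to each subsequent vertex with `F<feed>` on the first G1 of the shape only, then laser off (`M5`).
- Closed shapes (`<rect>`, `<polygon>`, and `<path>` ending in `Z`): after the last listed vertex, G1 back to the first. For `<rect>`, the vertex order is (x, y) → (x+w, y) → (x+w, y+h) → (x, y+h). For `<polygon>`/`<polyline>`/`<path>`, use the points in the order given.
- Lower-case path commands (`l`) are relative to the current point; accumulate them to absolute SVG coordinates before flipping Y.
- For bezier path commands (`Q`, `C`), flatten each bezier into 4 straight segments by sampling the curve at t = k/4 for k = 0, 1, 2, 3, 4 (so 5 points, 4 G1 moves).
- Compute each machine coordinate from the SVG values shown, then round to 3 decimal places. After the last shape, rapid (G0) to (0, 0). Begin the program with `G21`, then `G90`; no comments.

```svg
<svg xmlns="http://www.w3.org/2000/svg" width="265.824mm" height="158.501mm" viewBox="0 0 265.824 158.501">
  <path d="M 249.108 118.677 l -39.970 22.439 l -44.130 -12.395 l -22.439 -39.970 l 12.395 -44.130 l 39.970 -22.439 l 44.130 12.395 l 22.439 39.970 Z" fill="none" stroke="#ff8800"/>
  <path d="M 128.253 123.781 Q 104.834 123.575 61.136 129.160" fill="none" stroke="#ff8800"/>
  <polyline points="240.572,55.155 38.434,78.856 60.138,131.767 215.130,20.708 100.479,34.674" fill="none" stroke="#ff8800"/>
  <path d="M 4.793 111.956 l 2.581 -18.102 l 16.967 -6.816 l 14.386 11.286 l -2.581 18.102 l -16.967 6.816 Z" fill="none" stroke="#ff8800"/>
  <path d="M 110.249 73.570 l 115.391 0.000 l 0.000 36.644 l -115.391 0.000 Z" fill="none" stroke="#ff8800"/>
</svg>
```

1 u = 1 mm; y_m = 158.501 − y.

[1] `<path>` regular polygon, #ff8800→engrave S295 F2215: (249.108,39.824) → (209.138,17.385) → (165.008,29.780) → (142.569,69.750) → (154.964,113.880) → (194.934,136.319) → (239.064,123.924) → (261.503,83.954) → (249.108,39.824) (closed)

[2] `<path>` quadratic bezier, #ff8800→engrave S295 F2215: (128.253,34.720) → (115.276,34.461) → (99.764,33.478) → (81.718,31.772) → (61.136,29.341)

[3] `<polyline>` open polyline, #ff8800→engrave S295 F2215: (240.572,103.346) → (38.434,79.645) → (60.138,26.734) → (215.130,137.793) → (100.479,123.827)

[4] `<path>` regular polygon, #ff8800→engrave S295 F2215: (4.793,46.545) → (7.374,64.647) → (24.341,71.463) → (38.727,60.177) → (36.146,42.075) → (19.179,35.259) → (4.793,46.545) (closed)

[5] `<path>` rectangle, #ff8800→engrave S295 F2215: (110.249,84.931) → (225.640,84.931) → (225.640,48.287) → (110.249,48.287) → (110.249,84.931) (closed)

G21
G90
G0 X249.108 Y39.824
M4 S295
G1 X209.138 Y17.385 F2215
G1 X165.008 Y29.780
G1 X142.569 Y69.750
G1 X154.964 Y113.880
G1 X194.934 Y136.319
G1 X239.064 Y123.924
G1 X261.503 Y83.954
G1 X249.108 Y39.824
M5
G0 X128.253 Y34.720
M4 S295
G1 X115.276 Y34.461 F2215
G1 X99.764 Y33.478
G1 X81.718 Y31.772
G1 X61.136 Y29.341
M5
G0 X240.572 Y103.346
M4 S295
G1 X38.434 Y79.645 F2215
G1 X60.138 Y26.734
G1 X215.130 Y137.793
G1 X100.479 Y123.827
M5
G0 X4.793 Y46.545
M4 S295
G1 X7.374 Y64.647 F2215
G1 X24.341 Y71.463
G1 X38.727 Y60.177
G1 X36.146 Y42.075
G1 X19.179 Y35.259
G1 X4.793 Y46.545
M5
G0 X110.249 Y84.931
M4 S295
G1 X225.640 Y84.931 F2215
G1 X225.640 Y48.287
G1 X110.249 Y48.287
G1 X110.249 Y84.931
M5
G0 X0.000 Y0.000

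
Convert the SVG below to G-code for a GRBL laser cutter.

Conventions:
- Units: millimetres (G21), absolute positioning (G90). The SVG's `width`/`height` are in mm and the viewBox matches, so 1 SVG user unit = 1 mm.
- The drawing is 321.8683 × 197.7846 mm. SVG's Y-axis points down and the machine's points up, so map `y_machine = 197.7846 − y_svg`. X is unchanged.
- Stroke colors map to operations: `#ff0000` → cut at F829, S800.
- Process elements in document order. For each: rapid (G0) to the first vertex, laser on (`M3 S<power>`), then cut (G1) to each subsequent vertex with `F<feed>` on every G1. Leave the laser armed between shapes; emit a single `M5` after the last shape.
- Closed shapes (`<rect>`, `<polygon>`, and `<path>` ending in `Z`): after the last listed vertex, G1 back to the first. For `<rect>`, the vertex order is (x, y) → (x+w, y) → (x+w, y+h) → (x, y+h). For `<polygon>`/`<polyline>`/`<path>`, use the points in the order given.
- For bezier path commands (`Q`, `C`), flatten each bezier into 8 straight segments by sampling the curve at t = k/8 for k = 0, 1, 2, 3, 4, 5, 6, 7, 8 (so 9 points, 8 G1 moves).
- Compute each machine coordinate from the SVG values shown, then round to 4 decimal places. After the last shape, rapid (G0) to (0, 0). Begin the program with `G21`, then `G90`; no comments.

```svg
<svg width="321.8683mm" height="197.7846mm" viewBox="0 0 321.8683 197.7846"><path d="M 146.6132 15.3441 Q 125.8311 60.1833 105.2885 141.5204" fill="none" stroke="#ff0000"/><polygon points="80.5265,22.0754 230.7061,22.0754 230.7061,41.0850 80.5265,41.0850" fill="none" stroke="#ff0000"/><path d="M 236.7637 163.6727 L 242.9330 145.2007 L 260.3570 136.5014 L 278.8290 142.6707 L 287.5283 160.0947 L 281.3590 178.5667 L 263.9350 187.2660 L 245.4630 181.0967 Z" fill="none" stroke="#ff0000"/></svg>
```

G21
G90
G0 X146.6132 Y182.4405
M3 S800
G1 X141.4214 Y170.6604 F829
G1 X136.2371 Y157.7398 F829
G1 X131.0603 Y143.6786 F829
G1 X125.8910 Y128.4768 F829
G1 X120.7291 Y112.1345 F829
G1 X115.5748 Y94.6516 F829
G1 X110.4279 Y76.0282 F829
G1 X105.2885 Y56.2642 F829
G0 X80.5265 Y175.7092
M3 S800
G1 X230.7061 Y175.7092 F829
G1 X230.7061 Y156.6996 F829
G1 X80.5265 Y156.6996 F829
G1 X80.5265 Y175.7092 F829
G0 X236.7637 Y34.1119
M3 S800
G1 X242.9330 Y52.5839 F829
G1 X260.3570 Y61.2832 F829
G1 X278.8290 Y55.1139 F829
G1 X287.5283 Y37.6899 F829
G1 X281.3590 Y19.2179 F829
G1 X263.9350 Y10.5186 F829
G1 X245.4630 Y16.6879 F829
G1 X236.7637 Y34.1119 F829
M5
G0 X0.0000 Y0.0000

Since the viewBox matches the mm dimensions, user units are millimetres directly. The only transform is the Y-flip y_m = 197.7846 − y_svg.

Shape 1 is a quadratic bezier drawn with `<path>`. Its stroke #ff0000 means cut at S800, F829. After flipping Y the toolpath is (146.6132,182.4405) → (141.4214,170.6604) → (136.2371,157.7398) → (131.0603,143.6786) → (125.8910,128.4768) → (120.7291,112.1345) → (115.5748,94.6516) → (110.4279,76.0282) → (105.2885,56.2642).

Shape 2 is a rectangle drawn with `<polygon>`. Its stroke #ff0000 means cut at S800, F829. After flipping Y the toolpath is (80.5265,175.7092) → (230.7061,175.7092) → (230.7061,156.6996) → (80.5265,156.6996) → (80.5265,175.7092), returning to the start.

Shape 3 is a regular polygon drawn with `<path>`. Its stroke #ff0000 means cut at S800, F829. After flipping Y the toolpath is (236.7637,34.1119) → (242.9330,52.5839) → (260.3570,61.2832) → (278.8290,55.1139) → (287.5283,37.6899) → (281.3590,19.2179) → (263.9350,10.5186) → (245.4630,16.6879) → (236.7637,34.1119), returning to the start.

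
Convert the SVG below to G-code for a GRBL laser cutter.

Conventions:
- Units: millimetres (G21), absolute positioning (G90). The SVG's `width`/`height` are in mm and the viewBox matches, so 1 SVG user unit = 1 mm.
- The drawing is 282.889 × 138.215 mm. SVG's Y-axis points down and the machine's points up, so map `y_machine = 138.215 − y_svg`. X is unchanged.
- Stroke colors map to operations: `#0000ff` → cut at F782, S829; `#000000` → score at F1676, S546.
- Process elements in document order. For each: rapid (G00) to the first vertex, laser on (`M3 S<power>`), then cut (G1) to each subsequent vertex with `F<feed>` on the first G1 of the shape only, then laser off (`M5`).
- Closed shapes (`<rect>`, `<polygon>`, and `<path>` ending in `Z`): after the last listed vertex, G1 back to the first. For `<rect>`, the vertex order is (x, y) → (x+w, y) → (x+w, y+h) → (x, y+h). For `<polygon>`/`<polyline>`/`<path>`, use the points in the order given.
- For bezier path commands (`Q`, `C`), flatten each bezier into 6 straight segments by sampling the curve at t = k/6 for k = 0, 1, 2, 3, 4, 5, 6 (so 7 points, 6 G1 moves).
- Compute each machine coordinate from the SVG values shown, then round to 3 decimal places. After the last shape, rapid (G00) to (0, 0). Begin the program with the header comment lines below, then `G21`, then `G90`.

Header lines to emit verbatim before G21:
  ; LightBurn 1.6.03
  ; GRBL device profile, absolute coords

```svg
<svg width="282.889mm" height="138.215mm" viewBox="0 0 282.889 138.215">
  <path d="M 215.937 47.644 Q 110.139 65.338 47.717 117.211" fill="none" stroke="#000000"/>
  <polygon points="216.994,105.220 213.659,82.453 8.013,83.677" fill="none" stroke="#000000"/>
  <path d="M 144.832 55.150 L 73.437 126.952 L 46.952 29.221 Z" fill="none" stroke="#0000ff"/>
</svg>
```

; LightBurn 1.6.03
; GRBL device profile, absolute coords
G21
G90
G00 X215.937 Y90.571
M3 S546
G1 X181.876 Y83.724 F1676
G1 X150.225 Y74.977
G1 X120.983 Y64.332
G1 X94.151 Y51.788
G1 X69.729 Y37.346
G1 X47.717 Y21.004
M5
G00 X216.994 Y32.995
M3 S546
G1 X213.659 Y55.762 F1676
G1 X8.013 Y54.538
G1 X216.994 Y32.995
M5
G00 X144.832 Y83.065
M3 S829
G1 X73.437 Y11.263 F782
G1 X46.952 Y108.994
G1 X144.832 Y83.065
M5
G00 X0.000 Y0.000

Since the viewBox matches the mm dimensions, user units are millimetres directly. The only transform is the Y-flip y_m = 138.215 − y_svg.

Shape 1 is a quadratic bezier drawn with `<path>`. Its stroke #000000 means score at S546, F1676. After flipping Y the toolpath is (215.937,90.571) → (181.876,83.724) → (150.225,74.977) → (120.983,64.332) → (94.151,51.788) → (69.729,37.346) → (47.717,21.004).

Shape 2 is a closed polygon drawn with `<polygon>`. Its stroke #000000 means score at S546, F1676. After flipping Y the toolpath is (216.994,32.995) → (213.659,55.762) → (8.013,54.538) → (216.994,32.995), returning to the start.

Shape 3 is a regular polygon drawn with `<path>`. Its stroke #0000ff means cut at S829, F782. After flipping Y the toolpath is (144.832,83.065) → (73.437,11.263) → (46.952,108.994) → (144.832,83.065), returning to the start.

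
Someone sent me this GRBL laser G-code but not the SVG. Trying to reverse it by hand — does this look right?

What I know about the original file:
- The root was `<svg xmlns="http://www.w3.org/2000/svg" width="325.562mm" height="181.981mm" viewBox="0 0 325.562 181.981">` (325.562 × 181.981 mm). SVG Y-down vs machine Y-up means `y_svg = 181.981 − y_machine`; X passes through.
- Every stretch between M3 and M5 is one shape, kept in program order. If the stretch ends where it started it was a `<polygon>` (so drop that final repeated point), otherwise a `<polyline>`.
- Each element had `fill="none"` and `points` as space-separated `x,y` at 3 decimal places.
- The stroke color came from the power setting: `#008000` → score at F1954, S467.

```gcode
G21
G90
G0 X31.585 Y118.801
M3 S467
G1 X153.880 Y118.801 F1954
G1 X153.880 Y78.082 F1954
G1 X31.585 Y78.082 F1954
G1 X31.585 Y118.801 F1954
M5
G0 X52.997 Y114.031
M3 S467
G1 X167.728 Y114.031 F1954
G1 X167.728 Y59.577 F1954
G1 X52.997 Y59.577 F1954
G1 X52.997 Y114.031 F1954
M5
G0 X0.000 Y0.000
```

y_svg = 181.981 − y_m. Every run uses S467, so all elements get stroke `#008000` (score).

[1] closed run; points: 31.585,63.180 153.880,63.180 153.880,103.899 31.585,103.899

[2] closed run; points: 52.997,67.950 167.728,67.950 167.728,122.404 52.997,122.404

<svg xmlns="http://www.w3.org/2000/svg" width="325.562mm" height="181.981mm" viewBox="0 0 325.562 181.981">
  <polygon points="31.585,63.180 153.880,63.180 153.880,103.899 31.585,103.899" fill="none" stroke="#008000"/>
  <polygon points="52.997,67.950 167.728,67.950 167.728,122.404 52.997,122.404" fill="none" stroke="#008000"/>
</svg>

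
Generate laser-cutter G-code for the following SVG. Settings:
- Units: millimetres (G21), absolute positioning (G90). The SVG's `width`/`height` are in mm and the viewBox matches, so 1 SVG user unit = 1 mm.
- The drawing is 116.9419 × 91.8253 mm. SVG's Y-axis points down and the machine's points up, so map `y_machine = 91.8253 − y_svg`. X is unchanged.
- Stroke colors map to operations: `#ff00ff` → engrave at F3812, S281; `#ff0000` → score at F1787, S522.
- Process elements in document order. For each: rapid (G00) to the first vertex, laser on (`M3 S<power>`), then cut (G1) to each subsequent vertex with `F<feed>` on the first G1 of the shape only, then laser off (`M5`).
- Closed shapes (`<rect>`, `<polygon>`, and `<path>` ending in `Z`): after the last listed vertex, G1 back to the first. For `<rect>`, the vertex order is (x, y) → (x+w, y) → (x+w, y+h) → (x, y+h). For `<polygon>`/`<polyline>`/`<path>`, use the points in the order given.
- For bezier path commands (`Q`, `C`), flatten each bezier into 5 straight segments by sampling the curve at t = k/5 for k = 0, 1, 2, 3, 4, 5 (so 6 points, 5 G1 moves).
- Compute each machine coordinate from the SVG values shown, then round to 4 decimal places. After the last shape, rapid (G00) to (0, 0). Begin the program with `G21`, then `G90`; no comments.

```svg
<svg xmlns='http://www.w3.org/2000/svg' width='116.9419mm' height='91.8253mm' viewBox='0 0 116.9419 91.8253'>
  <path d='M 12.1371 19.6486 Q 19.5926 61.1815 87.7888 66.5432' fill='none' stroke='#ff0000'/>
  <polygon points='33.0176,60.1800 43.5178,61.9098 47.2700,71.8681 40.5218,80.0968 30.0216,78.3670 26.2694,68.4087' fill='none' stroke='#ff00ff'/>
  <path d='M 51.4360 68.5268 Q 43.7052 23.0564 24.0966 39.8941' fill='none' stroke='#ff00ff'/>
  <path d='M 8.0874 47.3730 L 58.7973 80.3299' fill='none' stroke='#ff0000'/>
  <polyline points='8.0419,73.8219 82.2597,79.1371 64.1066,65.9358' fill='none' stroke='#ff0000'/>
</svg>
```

Since the viewBox matches the mm dimensions, user units are millimetres directly. The only transform is the Y-flip y_m = 91.8253 − y_svg.

Shape 1 is a quadratic bezier drawn with `<path>`. Its stroke #ff0000 means score at S522, F1787. After flipping Y the toolpath is (12.1371,72.1767) → (17.5489,57.0104) → (27.8200,44.7378) → (42.9504,35.3589) → (62.9399,28.8736) → (87.7888,25.2821).

Shape 2 is a regular polygon drawn with `<polygon>`. Its stroke #ff00ff means engrave at S281, F3812. After flipping Y the toolpath is (33.0176,31.6453) → (43.5178,29.9155) → (47.2700,19.9572) → (40.5218,11.7285) → (30.0216,13.4583) → (26.2694,23.4166) → (33.0176,31.6453), returning to the start.

Shape 3 is a quadratic bezier drawn with `<path>`. Its stroke #ff00ff means engrave at S281, F3812. After flipping Y the toolpath is (51.4360,23.2985) → (47.8686,38.9943) → (43.3509,49.7055) → (37.8830,55.4321) → (31.4649,56.1740) → (24.0966,51.9312).

Shape 4 is a line segment drawn with `<path>`. Its stroke #ff0000 means score at S522, F1787. After flipping Y the toolpath is (8.0874,44.4523) → (58.7973,11.4954).

Shape 5 is a open polyline drawn with `<polyline>`. Its stroke #ff0000 means score at S522, F1787. After flipping Y the toolpath is (8.0419,18.0034) → (82.2597,12.6882) → (64.1066,25.8895).

G21
G90
G00 X12.1371 Y72.1767
M3 S522
G1 X17.5489 Y57.0104 F1787
G1 X27.8200 Y44.7378
G1 X42.9504 Y35.3589
G1 X62.9399 Y28.8736
G1 X87.7888 Y25.2821
M5
G00 X33.0176 Y31.6453
M3 S281
G1 X43.5178 Y29.9155 F3812
G1 X47.2700 Y19.9572
G1 X40.5218 Y11.7285
G1 X30.0216 Y13.4583
G1 X26.2694 Y23.4166
G1 X33.0176 Y31.6453
M5
G00 X51.4360 Y23.2985
M3 S281
G1 X47.8686 Y38.9943 F3812
G1 X43.3509 Y49.7055
G1 X37.8830 Y55.4321
G1 X31.4649 Y56.1740
G1 X24.0966 Y51.9312
M5
G00 X8.0874 Y44.4523
M3 S522
G1 X58.7973 Y11.4954 F1787
M5
G00 X8.0419 Y18.0034
M3 S522
G1 X82.2597 Y12.6882 F1787
G1 X64.1066 Y25.8895
M5
G00 X0.0000 Y0.0000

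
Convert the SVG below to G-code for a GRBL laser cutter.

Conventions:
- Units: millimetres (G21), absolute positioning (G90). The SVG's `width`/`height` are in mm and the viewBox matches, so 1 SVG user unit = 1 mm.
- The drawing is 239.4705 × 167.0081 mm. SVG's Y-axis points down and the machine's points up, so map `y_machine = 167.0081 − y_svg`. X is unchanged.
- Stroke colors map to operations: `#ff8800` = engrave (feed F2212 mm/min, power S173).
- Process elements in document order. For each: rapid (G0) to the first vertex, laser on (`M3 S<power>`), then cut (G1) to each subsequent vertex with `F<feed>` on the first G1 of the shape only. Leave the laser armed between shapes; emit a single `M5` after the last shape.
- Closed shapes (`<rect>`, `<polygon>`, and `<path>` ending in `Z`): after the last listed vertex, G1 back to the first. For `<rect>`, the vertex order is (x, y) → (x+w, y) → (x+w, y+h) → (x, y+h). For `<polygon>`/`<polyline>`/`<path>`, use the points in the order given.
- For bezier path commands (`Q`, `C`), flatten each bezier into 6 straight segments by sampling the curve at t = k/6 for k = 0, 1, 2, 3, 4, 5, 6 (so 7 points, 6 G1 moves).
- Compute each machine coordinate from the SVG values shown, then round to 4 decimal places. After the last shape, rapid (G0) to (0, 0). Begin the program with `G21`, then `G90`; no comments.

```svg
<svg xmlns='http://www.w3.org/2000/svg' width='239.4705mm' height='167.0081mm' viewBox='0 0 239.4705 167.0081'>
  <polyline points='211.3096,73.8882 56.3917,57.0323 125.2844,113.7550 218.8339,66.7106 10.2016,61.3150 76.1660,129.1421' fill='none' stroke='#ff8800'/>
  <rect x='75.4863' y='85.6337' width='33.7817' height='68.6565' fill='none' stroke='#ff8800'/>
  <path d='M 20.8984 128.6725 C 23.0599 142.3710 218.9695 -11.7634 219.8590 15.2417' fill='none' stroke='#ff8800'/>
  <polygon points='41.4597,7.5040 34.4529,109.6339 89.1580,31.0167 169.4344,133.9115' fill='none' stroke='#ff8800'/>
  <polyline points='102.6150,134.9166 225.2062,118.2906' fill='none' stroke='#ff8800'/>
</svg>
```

1 u = 1 mm; y_m = 167.0081 − y.

[1] `<polyline>` open polyline, #ff8800→engrave S173 F2212: (211.3096,93.1199) → (56.3917,109.9758) → (125.2844,53.2531) → (218.8339,100.2975) → (10.2016,105.6931) → (76.1660,37.8660)

[2] `<rect>` rectangle, #ff8800→engrave S173 F2212: (75.4863,81.3744) → (109.2680,81.3744) → (109.2680,12.7179) → (75.4863,12.7179) → (75.4863,81.3744) (closed)

[3] `<path>` cubic bezier, #ff8800→engrave S173 F2212: (20.8984,38.3356) → (36.3250,43.8568) → (73.2438,67.6565) → (120.8557,100.0410) → (168.3616,131.3166) → (204.9624,151.7896) → (219.8590,151.7664)

[4] `<polygon>` closed polygon, #ff8800→engrave S173 F2212: (41.4597,159.5041) → (34.4529,57.3742) → (89.1580,135.9914) → (169.4344,33.0966) → (41.4597,159.5041) (closed)

[5] `<polyline>` line segment, #ff8800→engrave S173 F2212: (102.6150,32.0915) → (225.2062,48.7175)

G21
G90
G0 X211.3096 Y93.1199
M3 S173
G1 X56.3917 Y109.9758 F2212
G1 X125.2844 Y53.2531
G1 X218.8339 Y100.2975
G1 X10.2016 Y105.6931
G1 X76.1660 Y37.8660
G0 X75.4863 Y81.3744
M3 S173
G1 X109.2680 Y81.3744 F2212
G1 X109.2680 Y12.7179
G1 X75.4863 Y12.7179
G1 X75.4863 Y81.3744
G0 X20.8984 Y38.3356
M3 S173
G1 X36.3250 Y43.8568 F2212
G1 X73.2438 Y67.6565
G1 X120.8557 Y100.0410
G1 X168.3616 Y131.3166
G1 X204.9624 Y151.7896
G1 X219.8590 Y151.7664
G0 X41.4597 Y159.5041
M3 S173
G1 X34.4529 Y57.3742 F2212
G1 X89.1580 Y135.9914
G1 X169.4344 Y33.0966
G1 X41.4597 Y159.5041
G0 X102.6150 Y32.0915
M3 S173
G1 X225.2062 Y48.7175 F2212
M5
G0 X0.0000 Y0.0000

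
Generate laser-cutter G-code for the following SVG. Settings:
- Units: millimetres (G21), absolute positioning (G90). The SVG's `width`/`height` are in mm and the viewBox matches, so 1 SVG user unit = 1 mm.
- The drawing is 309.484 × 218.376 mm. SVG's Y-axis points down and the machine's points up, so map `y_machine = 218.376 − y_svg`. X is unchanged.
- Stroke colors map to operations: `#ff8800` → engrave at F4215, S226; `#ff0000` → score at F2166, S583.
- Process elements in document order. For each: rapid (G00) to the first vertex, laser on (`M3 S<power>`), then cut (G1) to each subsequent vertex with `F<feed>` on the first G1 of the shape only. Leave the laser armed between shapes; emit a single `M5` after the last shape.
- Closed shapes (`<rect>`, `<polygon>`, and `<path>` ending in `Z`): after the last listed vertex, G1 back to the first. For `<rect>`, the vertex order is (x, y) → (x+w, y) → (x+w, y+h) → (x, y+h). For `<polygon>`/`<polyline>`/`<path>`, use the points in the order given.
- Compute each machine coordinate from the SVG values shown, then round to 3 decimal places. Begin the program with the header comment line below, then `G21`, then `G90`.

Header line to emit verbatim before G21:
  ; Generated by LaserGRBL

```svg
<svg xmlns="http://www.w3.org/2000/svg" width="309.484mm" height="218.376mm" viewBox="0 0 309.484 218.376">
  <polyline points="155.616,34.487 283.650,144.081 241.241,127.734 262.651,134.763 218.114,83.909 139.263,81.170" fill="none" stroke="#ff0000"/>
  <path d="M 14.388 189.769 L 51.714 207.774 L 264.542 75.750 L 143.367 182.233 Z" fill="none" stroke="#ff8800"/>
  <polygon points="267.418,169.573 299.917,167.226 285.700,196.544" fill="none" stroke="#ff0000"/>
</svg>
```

Since the viewBox matches the mm dimensions, user units are millimetres directly. The only transform is the Y-flip y_m = 218.376 − y_svg.

Shape 1 is a open polyline drawn with `<polyline>`. Its stroke #ff0000 means score at S583, F2166. After flipping Y the toolpath is (155.616,183.889) → (283.650,74.295) → (241.241,90.642) → (262.651,83.613) → (218.114,134.467) → (139.263,137.206).

Shape 2 is a closed polygon drawn with `<path>`. Its stroke #ff8800 means engrave at S226, F4215. After flipping Y the toolpath is (14.388,28.607) → (51.714,10.602) → (264.542,142.626) → (143.367,36.143) → (14.388,28.607), returning to the start.

Shape 3 is a regular polygon drawn with `<polygon>`. Its stroke #ff0000 means score at S583, F2166. After flipping Y the toolpath is (267.418,48.803) → (299.917,51.150) → (285.700,21.832) → (267.418,48.803), returning to the start.

; Generated by LaserGRBL
G21
G90
G00 X155.616 Y183.889
M3 S583
G1 X283.650 Y74.295 F2166
G1 X241.241 Y90.642
G1 X262.651 Y83.613
G1 X218.114 Y134.467
G1 X139.263 Y137.206
G00 X14.388 Y28.607
M3 S226
G1 X51.714 Y10.602 F4215
G1 X264.542 Y142.626
G1 X143.367 Y36.143
G1 X14.388 Y28.607
G00 X267.418 Y48.803
M3 S583
G1 X299.917 Y51.150 F2166
G1 X285.700 Y21.832
G1 X267.418 Y48.803
M5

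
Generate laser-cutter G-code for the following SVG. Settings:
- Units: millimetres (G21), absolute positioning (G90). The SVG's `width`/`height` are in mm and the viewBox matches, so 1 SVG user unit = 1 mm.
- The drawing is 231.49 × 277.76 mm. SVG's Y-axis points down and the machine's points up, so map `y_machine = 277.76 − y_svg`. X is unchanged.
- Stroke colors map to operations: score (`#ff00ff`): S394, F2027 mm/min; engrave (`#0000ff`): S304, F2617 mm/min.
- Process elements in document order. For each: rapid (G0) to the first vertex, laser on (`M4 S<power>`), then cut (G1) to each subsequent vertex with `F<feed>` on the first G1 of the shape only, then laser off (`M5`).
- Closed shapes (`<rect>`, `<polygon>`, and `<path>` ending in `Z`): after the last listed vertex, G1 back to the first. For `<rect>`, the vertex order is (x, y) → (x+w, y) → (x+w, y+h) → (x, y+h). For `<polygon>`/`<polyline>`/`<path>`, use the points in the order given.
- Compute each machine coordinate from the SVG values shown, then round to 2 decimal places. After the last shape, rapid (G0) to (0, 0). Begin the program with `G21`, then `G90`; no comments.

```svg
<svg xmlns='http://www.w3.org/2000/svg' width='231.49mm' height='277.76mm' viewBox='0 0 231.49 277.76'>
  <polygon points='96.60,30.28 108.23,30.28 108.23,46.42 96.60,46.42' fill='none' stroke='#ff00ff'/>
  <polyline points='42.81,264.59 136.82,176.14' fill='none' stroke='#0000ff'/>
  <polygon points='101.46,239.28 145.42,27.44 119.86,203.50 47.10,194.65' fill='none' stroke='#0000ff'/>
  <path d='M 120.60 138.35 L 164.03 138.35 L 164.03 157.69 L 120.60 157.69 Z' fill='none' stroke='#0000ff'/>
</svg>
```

G21
G90
G0 X96.60 Y247.48
M4 S394
G1 X108.23 Y247.48 F2027
G1 X108.23 Y231.34
G1 X96.60 Y231.34
G1 X96.60 Y247.48
M5
G0 X42.81 Y13.17
M4 S304
G1 X136.82 Y101.62 F2617
M5
G0 X101.46 Y38.48
M4 S304
G1 X145.42 Y250.32 F2617
G1 X119.86 Y74.26
G1 X47.10 Y83.11
G1 X101.46 Y38.48
M5
G0 X120.60 Y139.41
M4 S304
G1 X164.03 Y139.41 F2617
G1 X164.03 Y120.07
G1 X120.60 Y120.07
G1 X120.60 Y139.41
M5
G0 X0.00 Y0.00

Since the viewBox matches the mm dimensions, user units are millimetres directly. The only transform is the Y-flip y_m = 277.76 − y_svg.

Shape 1 is a rectangle drawn with `<polygon>`. Its stroke #ff00ff means score at S394, F2027. After flipping Y the toolpath is (96.60,247.48) → (108.23,247.48) → (108.23,231.34) → (96.60,231.34) → (96.60,247.48), returning to the start.

Shape 2 is a line segment drawn with `<polyline>`. Its stroke #0000ff means engrave at S304, F2617. After flipping Y the toolpath is (42.81,13.17) → (136.82,101.62).

Shape 3 is a closed polygon drawn with `<polygon>`. Its stroke #0000ff means engrave at S304, F2617. After flipping Y the toolpath is (101.46,38.48) → (145.42,250.32) → (119.86,74.26) → (47.10,83.11) → (101.46,38.48), returning to the start.

Shape 4 is a rectangle drawn with `<path>`. Its stroke #0000ff means engrave at S304, F2617. After flipping Y the toolpath is (120.60,139.41) → (164.03,139.41) → (164.03,120.07) → (120.60,120.07) → (120.60,139.41), returning to the start.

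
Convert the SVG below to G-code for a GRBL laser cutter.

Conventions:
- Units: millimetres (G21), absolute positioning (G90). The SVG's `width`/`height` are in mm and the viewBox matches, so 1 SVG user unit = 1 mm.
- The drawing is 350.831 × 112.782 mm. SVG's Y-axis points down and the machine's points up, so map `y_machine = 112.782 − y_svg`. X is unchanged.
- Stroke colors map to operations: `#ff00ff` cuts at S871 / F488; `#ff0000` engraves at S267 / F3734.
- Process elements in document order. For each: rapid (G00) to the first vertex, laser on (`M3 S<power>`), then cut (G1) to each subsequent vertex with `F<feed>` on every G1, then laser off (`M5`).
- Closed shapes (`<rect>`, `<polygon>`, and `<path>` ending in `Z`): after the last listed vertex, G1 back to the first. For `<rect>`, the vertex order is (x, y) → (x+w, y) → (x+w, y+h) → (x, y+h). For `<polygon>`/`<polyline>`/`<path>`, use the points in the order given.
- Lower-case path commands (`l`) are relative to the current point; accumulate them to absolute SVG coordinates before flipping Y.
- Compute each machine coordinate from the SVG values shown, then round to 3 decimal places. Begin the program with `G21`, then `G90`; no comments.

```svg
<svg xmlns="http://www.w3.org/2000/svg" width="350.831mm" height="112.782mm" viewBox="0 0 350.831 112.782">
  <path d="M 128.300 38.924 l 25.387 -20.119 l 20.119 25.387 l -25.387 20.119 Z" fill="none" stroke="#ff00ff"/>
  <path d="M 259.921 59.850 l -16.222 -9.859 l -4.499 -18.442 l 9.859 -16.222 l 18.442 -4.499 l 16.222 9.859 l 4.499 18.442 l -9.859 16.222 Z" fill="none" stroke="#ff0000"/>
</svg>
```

G21
G90
G00 X128.300 Y73.858
M3 S871
G1 X153.687 Y93.977 F488
G1 X173.806 Y68.590 F488
G1 X148.419 Y48.471 F488
G1 X128.300 Y73.858 F488
M5
G00 X259.921 Y52.932
M3 S267
G1 X243.699 Y62.791 F3734
G1 X239.200 Y81.233 F3734
G1 X249.059 Y97.455 F3734
G1 X267.501 Y101.954 F3734
G1 X283.723 Y92.095 F3734
G1 X288.222 Y73.653 F3734
G1 X278.363 Y57.431 F3734
G1 X259.921 Y52.932 F3734
M5

1 u = 1 mm; y_m = 112.782 − y.

[1] `<path>` regular polygon, #ff00ff→cut S871 F488: (128.300,73.858) → (153.687,93.977) → (173.806,68.590) → (148.419,48.471) → (128.300,73.858) (closed)

[2] `<path>` regular polygon, #ff0000→engrave S267 F3734: (259.921,52.932) → (243.699,62.791) → (239.200,81.233) → (249.059,97.455) → (267.501,101.954) → (283.723,92.095) → (288.222,73.653) → (278.363,57.431) → (259.921,52.932) (closed)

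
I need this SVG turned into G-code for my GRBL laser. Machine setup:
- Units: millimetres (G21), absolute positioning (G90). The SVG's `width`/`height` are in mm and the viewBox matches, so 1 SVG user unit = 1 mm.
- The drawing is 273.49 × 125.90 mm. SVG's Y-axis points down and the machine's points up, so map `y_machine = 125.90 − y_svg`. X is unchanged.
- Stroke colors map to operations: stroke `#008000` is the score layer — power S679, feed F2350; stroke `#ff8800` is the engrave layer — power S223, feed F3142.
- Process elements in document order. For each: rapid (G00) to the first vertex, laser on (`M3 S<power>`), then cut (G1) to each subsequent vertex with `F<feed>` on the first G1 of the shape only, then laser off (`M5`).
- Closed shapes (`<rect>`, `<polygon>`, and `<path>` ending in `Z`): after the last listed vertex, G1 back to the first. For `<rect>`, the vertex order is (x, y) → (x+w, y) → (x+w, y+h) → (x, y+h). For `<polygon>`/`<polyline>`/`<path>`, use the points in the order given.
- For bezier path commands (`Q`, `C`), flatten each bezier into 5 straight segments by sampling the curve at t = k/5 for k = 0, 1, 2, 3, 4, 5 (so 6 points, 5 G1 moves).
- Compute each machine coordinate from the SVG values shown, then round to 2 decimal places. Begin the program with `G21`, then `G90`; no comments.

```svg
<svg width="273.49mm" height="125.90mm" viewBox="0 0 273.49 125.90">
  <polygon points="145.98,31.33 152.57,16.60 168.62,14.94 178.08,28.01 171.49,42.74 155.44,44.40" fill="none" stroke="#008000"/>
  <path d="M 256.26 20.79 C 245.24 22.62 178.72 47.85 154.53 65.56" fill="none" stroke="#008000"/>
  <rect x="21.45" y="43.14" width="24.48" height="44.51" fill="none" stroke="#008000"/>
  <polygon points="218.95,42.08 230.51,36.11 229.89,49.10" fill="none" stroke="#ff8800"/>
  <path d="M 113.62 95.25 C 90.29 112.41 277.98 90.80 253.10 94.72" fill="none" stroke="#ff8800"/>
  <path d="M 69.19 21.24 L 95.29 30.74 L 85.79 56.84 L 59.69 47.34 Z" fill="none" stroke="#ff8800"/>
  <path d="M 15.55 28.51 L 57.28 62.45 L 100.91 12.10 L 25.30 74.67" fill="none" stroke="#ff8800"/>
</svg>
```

Since the viewBox matches the mm dimensions, user units are millimetres directly. The only transform is the Y-flip y_m = 125.90 − y_svg.

Shape 1 is a regular polygon drawn with `<polygon>`. Its stroke #008000 means score at S679, F2350. After flipping Y the toolpath is (145.98,94.57) → (152.57,109.30) → (168.62,110.96) → (178.08,97.89) → (171.49,83.16) → (155.44,81.50) → (145.98,94.57), returning to the start.

Shape 2 is a cubic bezier drawn with `<path>`. Its stroke #008000 means score at S679, F2350. After flipping Y the toolpath is (256.26,105.11) → (243.77,101.45) → (222.66,93.66) → (197.62,83.22) → (173.34,71.62) → (154.53,60.34).

Shape 3 is a rectangle drawn with `<rect>`. Its stroke #008000 means score at S679, F2350. After flipping Y the toolpath is (21.45,82.76) → (45.93,82.76) → (45.93,38.25) → (21.45,38.25) → (21.45,82.76), returning to the start.

Shape 4 is a regular polygon drawn with `<polygon>`. Its stroke #ff8800 means engrave at S223, F3142. After flipping Y the toolpath is (218.95,83.82) → (230.51,89.79) → (229.89,76.80) → (218.95,83.82), returning to the start.

Shape 5 is a cubic bezier drawn with `<path>`. Its stroke #ff8800 means engrave at S223, F3142. After flipping Y the toolpath is (113.62,30.65) → (121.56,24.49) → (159.80,24.55) → (208.03,27.74) → (245.91,30.98) → (253.10,31.18).

Shape 6 is a regular polygon drawn with `<path>`. Its stroke #ff8800 means engrave at S223, F3142. After flipping Y the toolpath is (69.19,104.66) → (95.29,95.16) → (85.79,69.06) → (59.69,78.56) → (69.19,104.66), returning to the start.

Shape 7 is a open polyline drawn with `<path>`. Its stroke #ff8800 means engrave at S223, F3142. After flipping Y the toolpath is (15.55,97.39) → (57.28,63.45) → (100.91,113.80) → (25.30,51.23).

G21
G90
G00 X145.98 Y94.57
M3 S679
G1 X152.57 Y109.30 F2350
G1 X168.62 Y110.96
G1 X178.08 Y97.89
G1 X171.49 Y83.16
G1 X155.44 Y81.50
G1 X145.98 Y94.57
M5
G00 X256.26 Y105.11
M3 S679
G1 X243.77 Y101.45 F2350
G1 X222.66 Y93.66
G1 X197.62 Y83.22
G1 X173.34 Y71.62
G1 X154.53 Y60.34
M5
G00 X21.45 Y82.76
M3 S679
G1 X45.93 Y82.76 F2350
G1 X45.93 Y38.25
G1 X21.45 Y38.25
G1 X21.45 Y82.76
M5
G00 X218.95 Y83.82
M3 S223
G1 X230.51 Y89.79 F3142
G1 X229.89 Y76.80
G1 X218.95 Y83.82
M5
G00 X113.62 Y30.65
M3 S223
G1 X121.56 Y24.49 F3142
G1 X159.80 Y24.55
G1 X208.03 Y27.74
G1 X245.91 Y30.98
G1 X253.10 Y31.18
M5
G00 X69.19 Y104.66
M3 S223
G1 X95.29 Y95.16 F3142
G1 X85.79 Y69.06
G1 X59.69 Y78.56
G1 X69.19 Y104.66
M5
G00 X15.55 Y97.39
M3 S223
G1 X57.28 Y63.45 F3142
G1 X100.91 Y113.80
G1 X25.30 Y51.23
M5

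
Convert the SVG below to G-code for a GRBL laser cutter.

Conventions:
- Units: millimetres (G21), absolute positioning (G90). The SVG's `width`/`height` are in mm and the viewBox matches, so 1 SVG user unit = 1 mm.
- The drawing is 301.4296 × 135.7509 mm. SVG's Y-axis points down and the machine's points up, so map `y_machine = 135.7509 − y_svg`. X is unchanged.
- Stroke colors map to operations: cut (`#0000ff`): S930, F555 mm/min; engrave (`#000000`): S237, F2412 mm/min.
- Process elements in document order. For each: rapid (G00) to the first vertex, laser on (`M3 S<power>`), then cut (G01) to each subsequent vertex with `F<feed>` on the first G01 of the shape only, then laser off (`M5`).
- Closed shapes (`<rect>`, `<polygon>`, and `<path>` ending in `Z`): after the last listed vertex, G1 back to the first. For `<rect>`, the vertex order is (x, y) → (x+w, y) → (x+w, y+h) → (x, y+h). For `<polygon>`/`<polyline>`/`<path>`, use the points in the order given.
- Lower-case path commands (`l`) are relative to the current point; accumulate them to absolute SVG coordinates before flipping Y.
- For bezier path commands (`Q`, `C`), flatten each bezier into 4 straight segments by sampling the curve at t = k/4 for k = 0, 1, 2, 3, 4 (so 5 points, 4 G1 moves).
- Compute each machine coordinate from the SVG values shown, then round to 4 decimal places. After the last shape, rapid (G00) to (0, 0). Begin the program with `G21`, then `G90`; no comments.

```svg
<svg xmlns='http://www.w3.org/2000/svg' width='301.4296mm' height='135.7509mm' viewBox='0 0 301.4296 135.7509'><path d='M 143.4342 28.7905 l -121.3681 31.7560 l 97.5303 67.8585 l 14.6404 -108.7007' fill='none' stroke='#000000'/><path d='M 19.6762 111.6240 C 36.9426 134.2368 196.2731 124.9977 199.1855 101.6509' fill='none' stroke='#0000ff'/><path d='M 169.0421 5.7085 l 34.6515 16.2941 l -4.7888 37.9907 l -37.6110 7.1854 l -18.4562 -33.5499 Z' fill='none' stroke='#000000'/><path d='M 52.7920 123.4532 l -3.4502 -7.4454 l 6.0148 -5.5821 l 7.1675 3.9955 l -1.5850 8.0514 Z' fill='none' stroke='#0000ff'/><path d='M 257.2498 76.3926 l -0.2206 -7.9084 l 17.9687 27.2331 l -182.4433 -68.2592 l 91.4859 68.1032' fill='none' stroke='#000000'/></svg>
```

Since the viewBox matches the mm dimensions, user units are millimetres directly. The only transform is the Y-flip y_m = 135.7509 − y_svg.

Shape 1 is a open polyline drawn with `<path>`. Its stroke #000000 means engrave at S237, F2412. After flipping Y the toolpath is (143.4342,106.9604) → (22.0661,75.2044) → (119.5964,7.3459) → (134.2368,116.0466).

Shape 2 is a cubic bezier drawn with `<path>`. Its stroke #0000ff means cut at S930, F555. After flipping Y the toolpath is (19.6762,24.1269) → (54.5992,12.8623) → (114.8136,11.8786) → (172.3366,19.5123) → (199.1855,34.1000).

Shape 3 is a regular polygon drawn with `<path>`. Its stroke #000000 means engrave at S237, F2412. After flipping Y the toolpath is (169.0421,130.0424) → (203.6936,113.7483) → (198.9048,75.7576) → (161.2938,68.5722) → (142.8376,102.1221) → (169.0421,130.0424), returning to the start.

Shape 4 is a regular polygon drawn with `<path>`. Its stroke #0000ff means cut at S930, F555. After flipping Y the toolpath is (52.7920,12.2977) → (49.3418,19.7431) → (55.3566,25.3252) → (62.5241,21.3297) → (60.9391,13.2783) → (52.7920,12.2977), returning to the start.

Shape 5 is a open polyline drawn with `<path>`. Its stroke #000000 means engrave at S237, F2412. After flipping Y the toolpath is (257.2498,59.3583) → (257.0292,67.2667) → (274.9979,40.0336) → (92.5546,108.2928) → (184.0405,40.1896).

G21
G90
G00 X143.4342 Y106.9604
M3 S237
G01 X22.0661 Y75.2044 F2412
G01 X119.5964 Y7.3459
G01 X134.2368 Y116.0466
M5
G00 X19.6762 Y24.1269
M3 S930
G01 X54.5992 Y12.8623 F555
G01 X114.8136 Y11.8786
G01 X172.3366 Y19.5123
G01 X199.1855 Y34.1000
M5
G00 X169.0421 Y130.0424
M3 S237
G01 X203.6936 Y113.7483 F2412
G01 X198.9048 Y75.7576
G01 X161.2938 Y68.5722
G01 X142.8376 Y102.1221
G01 X169.0421 Y130.0424
M5
G00 X52.7920 Y12.2977
M3 S930
G01 X49.3418 Y19.7431 F555
G01 X55.3566 Y25.3252
G01 X62.5241 Y21.3297
G01 X60.9391 Y13.2783
G01 X52.7920 Y12.2977
M5
G00 X257.2498 Y59.3583
M3 S237
G01 X257.0292 Y67.2667 F2412
G01 X274.9979 Y40.0336
G01 X92.5546 Y108.2928
G01 X184.0405 Y40.1896
M5
G00 X0.0000 Y0.0000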